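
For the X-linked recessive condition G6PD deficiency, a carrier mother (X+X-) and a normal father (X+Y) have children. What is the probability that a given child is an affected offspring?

Cross: X+X- × X+Y
Offspring: 1 X+X+, 1 X+Y, 1 X+X-, 1 X-Y
Probability of an affected offspring: 1/4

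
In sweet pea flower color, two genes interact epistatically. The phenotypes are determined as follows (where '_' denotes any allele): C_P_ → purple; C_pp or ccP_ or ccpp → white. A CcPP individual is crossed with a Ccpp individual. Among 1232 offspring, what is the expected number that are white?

Cross: CcPP × Ccpp — consider each gene separately:
C gene: Cc × Cc → 1 CC, 2 Cc, 1 cc → 3 C_ : 1 cc (out of 4)
P gene: PP × pp → 4 Pp → 4 P_ (out of 4)
Genotype classes (out of 4 × 4 = 16): C_P_ = 3×4 = 12; ccP_ = 1×4 = 4
Apply the phenotype rules: C_P_ (12) → purple; ccP_ (4) → white
Phenotype counts (out of 16): 12 purple, 4 white
white: 4 out of 16 → fraction 1/4
Expected count = 1/4 × 1232 = 308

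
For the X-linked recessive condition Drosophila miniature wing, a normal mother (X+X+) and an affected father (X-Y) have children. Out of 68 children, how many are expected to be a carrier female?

Cross: X+X+ × X-Y
Offspring: 2 X+X-, 2 X+Y
Probability of a carrier female: 2/4 = 1/2
Expected count = 1/2 × 68 = 34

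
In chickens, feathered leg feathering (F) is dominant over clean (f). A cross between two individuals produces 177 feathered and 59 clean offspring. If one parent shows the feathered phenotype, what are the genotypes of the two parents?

Observed offspring: 177 feathered, 59 clean
The observed ratio simplifies to 3:1. Clean (ff) offspring appear, so each parent must contribute one f allele. The parent stated to show feathered carries F, so it is Ff. The other parent is then either Ff or ff: Ff × ff would give a 1:1 split, whereas Ff × Ff gives 3:1 — matching the data. So both parents are heterozygous (Ff × Ff).
Parent genotypes: Ff × Ff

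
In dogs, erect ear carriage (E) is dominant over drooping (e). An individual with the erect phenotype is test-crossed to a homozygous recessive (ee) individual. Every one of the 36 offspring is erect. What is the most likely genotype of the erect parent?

Test cross: ? × ee
All offspring are erect.
If the unknown parent were heterozygous (Ee), about half of 36 offspring would be drooping; none are. The unknown parent is most likely homozygous dominant (EE).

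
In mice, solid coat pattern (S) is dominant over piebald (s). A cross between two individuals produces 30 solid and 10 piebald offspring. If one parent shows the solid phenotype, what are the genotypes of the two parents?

Observed offspring: 30 solid, 10 piebald
The observed ratio simplifies to 3:1. Piebald (ss) offspring appear, so each parent must contribute one s allele. The parent stated to show solid carries S, so it is Ss. The other parent is then either Ss or ss: Ss × ss would give a 1:1 split, whereas Ss × Ss gives 3:1 — matching the data. So both parents are heterozygous (Ss × Ss).
Parent genotypes: Ss × Ss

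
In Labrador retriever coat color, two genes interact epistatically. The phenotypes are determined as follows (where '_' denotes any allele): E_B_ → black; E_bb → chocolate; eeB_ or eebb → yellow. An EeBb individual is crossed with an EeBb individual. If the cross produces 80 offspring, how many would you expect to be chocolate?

Cross: EeBb × EeBb — consider each gene separately:
E gene: Ee × Ee → 1 EE, 2 Ee, 1 ee → 3 E_ : 1 ee (out of 4)
B gene: Bb × Bb → 1 BB, 2 Bb, 1 bb → 3 B_ : 1 bb (out of 4)
Genotype classes (out of 4 × 4 = 16): E_B_ = 3×3 = 9; E_bb = 3×1 = 3; eeB_ = 1×3 = 3; eebb = 1×1 = 1
Apply the phenotype rules: E_B_ (9) → black; E_bb (3) → chocolate; eeB_ (3) + eebb (1) → yellow
Phenotype counts (out of 16): 9 black, 3 chocolate, 4 yellow
chocolate: 3 out of 16 → fraction 3/16
Expected count = 3/16 × 80 = 15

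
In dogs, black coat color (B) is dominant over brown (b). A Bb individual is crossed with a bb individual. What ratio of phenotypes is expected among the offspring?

Punnett square for Bb × bb:
Offspring genotypes: 2 Bb, 2 bb
black: 2, brown: 2
Ratio: 1:1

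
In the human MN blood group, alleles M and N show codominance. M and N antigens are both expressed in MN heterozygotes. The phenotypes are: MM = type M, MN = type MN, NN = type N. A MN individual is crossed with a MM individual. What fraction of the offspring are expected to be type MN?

Punnett square for MN × MM:
Offspring genotypes: 2 MM, 2 MN
Phenotype counts: 2 type M, 2 type MN
type MN: 2 out of 4
Probability: 2/4 = 1/2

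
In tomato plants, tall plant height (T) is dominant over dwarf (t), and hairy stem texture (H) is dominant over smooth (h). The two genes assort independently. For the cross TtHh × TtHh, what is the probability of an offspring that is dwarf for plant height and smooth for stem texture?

Dihybrid cross TtHh × TtHh — consider each gene separately:
plant height: Tt × Tt → 1 TT, 2 Tt, 1 tt → 3 T_ : 1 tt (out of 4)
stem texture: Hh × Hh → 1 HH, 2 Hh, 1 hh → 3 H_ : 1 hh (out of 4)
Looking for: dwarf (tt) and smooth (hh)
P(dwarf) = 1/4, P(smooth) = 1/4
P(both) = 1/4 × 1/4 = 1/16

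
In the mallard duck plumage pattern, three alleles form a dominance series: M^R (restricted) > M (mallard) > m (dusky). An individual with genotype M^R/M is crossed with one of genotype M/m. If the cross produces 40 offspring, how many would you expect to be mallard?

Cross: M^R/M × M/m
Allele dominance: M^R > M > m
Offspring genotypes: 1 M^R/M, 1 M^R/m, 1 M/M, 1 M/m
Phenotype counts: 2 restricted, 2 mallard
mallard: 2 out of 4 → fraction 1/2
Expected count = 1/2 × 40 = 20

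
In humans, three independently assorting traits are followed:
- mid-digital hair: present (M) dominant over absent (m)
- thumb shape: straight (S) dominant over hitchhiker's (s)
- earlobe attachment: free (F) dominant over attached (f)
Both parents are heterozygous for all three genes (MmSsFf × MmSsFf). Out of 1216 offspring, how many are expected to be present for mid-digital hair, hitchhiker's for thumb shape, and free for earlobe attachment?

Trihybrid cross: MmSsFf × MmSsFf
Each trait segregates independently with a 3:1 phenotypic ratio, so each gene contributes 3/4 (dominant) or 1/4 (recessive).
Target: present (mid-digital hair), hitchhiker's (thumb shape), free (earlobe attachment)
Probability = product of independent per-trait probabilities
= 3/4 × 1/4 × 3/4 = 9/64
Expected count = 9/64 × 1216 = 171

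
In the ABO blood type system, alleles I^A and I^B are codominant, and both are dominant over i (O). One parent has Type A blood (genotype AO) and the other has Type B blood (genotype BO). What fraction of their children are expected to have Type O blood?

Cross: AO × BO
Possible offspring genotypes: 1 AB, 1 AO, 1 BO, 1 OO
Blood type counts: 1 Type AB, 1 Type A, 1 Type B, 1 Type O
Probability of Type O: 1/4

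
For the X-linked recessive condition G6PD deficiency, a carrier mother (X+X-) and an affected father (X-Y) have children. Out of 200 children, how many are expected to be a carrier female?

Cross: X+X- × X-Y
Offspring: 1 X+X-, 1 X+Y, 1 X-X-, 1 X-Y
Probability of a carrier female: 1/4
Expected count = 1/4 × 200 = 50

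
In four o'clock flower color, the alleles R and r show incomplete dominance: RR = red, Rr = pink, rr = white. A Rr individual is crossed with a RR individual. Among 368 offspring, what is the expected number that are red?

Punnett square for Rr × RR:
Offspring genotypes: 2 RR, 2 Rr
Phenotype counts: 2 red, 2 pink
red: 2 out of 4 → fraction 1/2
Expected count = 1/2 × 368 = 184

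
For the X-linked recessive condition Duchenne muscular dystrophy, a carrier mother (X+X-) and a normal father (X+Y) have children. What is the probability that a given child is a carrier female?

Cross: X+X- × X+Y
Offspring: 1 X+X+, 1 X+Y, 1 X+X-, 1 X-Y
Probability of a carrier female: 1/4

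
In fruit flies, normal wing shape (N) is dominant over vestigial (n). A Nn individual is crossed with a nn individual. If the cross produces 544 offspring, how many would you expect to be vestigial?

Punnett square for Nn × nn:
Offspring genotypes: 2 Nn, 2 nn
normal: 2, vestigial: 2
vestigial: 2 out of 4 → fraction 1/2
Expected count = 1/2 × 544 = 272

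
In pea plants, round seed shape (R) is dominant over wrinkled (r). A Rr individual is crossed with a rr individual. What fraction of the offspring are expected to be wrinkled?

Punnett square for Rr × rr:
Offspring genotypes: 2 Rr, 2 rr
round: 2, wrinkled: 2
wrinkled: 2 out of 4
Probability: 2/4 = 1/2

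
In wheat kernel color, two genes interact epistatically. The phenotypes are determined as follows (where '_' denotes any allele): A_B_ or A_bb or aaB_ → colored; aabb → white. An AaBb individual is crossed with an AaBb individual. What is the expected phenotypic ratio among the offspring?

Cross: AaBb × AaBb — consider each gene separately:
A gene: Aa × Aa → 1 AA, 2 Aa, 1 aa → 3 A_ : 1 aa (out of 4)
B gene: Bb × Bb → 1 BB, 2 Bb, 1 bb → 3 B_ : 1 bb (out of 4)
Genotype classes (out of 4 × 4 = 16): A_B_ = 3×3 = 9; A_bb = 3×1 = 3; aaB_ = 1×3 = 3; aabb = 1×1 = 1
Apply the phenotype rules: A_B_ (9) + A_bb (3) + aaB_ (3) → colored; aabb (1) → white
Phenotype counts (out of 16): 15 colored, 1 white
Ratio: 15 colored : 1 white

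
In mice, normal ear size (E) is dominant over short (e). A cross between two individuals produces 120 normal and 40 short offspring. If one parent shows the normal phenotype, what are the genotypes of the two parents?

Observed offspring: 120 normal, 40 short
The observed ratio simplifies to 3:1. Short (ee) offspring appear, so each parent must contribute one e allele. The parent stated to show normal carries E, so it is Ee. The other parent is then either Ee or ee: Ee × ee would give a 1:1 split, whereas Ee × Ee gives 3:1 — matching the data. So both parents are heterozygous (Ee × Ee).
Parent genotypes: Ee × Ee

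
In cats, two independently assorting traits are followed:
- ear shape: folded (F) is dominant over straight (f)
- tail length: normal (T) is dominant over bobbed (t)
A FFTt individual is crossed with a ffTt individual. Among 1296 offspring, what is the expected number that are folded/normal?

Dihybrid cross FFTt × ffTt — consider each gene separately:
ear shape: FF × ff → 4 Ff → 4 F_ (out of 4)
tail length: Tt × Tt → 1 TT, 2 Tt, 1 tt → 3 T_ : 1 tt (out of 4)
Combine (counts out of 4 × 4 = 16): folded/normal (F_T_) = 4×3 = 12; folded/bobbed (F_tt) = 4×1 = 4
Phenotype counts (out of 16): 12 folded/normal, 4 folded/bobbed
folded/normal: 12 out of 16 → fraction 3/4
Expected count = 3/4 × 1296 = 972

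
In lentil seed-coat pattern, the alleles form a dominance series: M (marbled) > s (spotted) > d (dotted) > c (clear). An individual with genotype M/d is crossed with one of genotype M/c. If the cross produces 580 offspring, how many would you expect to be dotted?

Cross: M/d × M/c
Allele dominance: M > s > d > c
Offspring genotypes: 1 M/M, 1 M/c, 1 M/d, 1 d/c
Phenotype counts: 3 marbled, 1 dotted
dotted: 1 out of 4 → fraction 1/4
Expected count = 1/4 × 580 = 145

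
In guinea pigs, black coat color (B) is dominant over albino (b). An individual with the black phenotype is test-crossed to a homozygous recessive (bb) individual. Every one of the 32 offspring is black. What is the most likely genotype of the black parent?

Test cross: ? × bb
All offspring are black.
If the unknown parent were heterozygous (Bb), about half of 32 offspring would be albino; none are. The unknown parent is most likely homozygous dominant (BB).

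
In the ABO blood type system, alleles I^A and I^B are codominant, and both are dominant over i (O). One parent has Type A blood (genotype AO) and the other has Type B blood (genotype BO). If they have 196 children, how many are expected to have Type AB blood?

Cross: AO × BO
Possible offspring genotypes: 1 AB, 1 AO, 1 BO, 1 OO
Blood type counts: 1 Type AB, 1 Type A, 1 Type B, 1 Type O
Probability of Type AB: 1/4
Expected count = 1/4 × 196 = 49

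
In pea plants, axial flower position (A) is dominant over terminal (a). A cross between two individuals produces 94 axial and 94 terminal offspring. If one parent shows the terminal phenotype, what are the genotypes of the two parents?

Observed offspring: 94 axial, 94 terminal
The observed ratio simplifies to 1:1. One parent shows terminal, so its genotype must be aa. A 1:1 offspring split requires the other parent to be heterozygous (Aa).
Parent genotypes: aa × Aa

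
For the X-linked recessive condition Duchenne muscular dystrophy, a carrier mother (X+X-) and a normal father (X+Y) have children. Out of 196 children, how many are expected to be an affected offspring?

Cross: X+X- × X+Y
Offspring: 1 X+X+, 1 X+Y, 1 X+X-, 1 X-Y
Probability of an affected offspring: 1/4
Expected count = 1/4 × 196 = 49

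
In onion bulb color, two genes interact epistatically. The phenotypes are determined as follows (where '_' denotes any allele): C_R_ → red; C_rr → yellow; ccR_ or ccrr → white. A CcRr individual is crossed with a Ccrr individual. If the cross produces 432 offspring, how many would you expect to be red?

Cross: CcRr × Ccrr — consider each gene separately:
C gene: Cc × Cc → 1 CC, 2 Cc, 1 cc → 3 C_ : 1 cc (out of 4)
R gene: Rr × rr → 2 Rr, 2 rr → 2 R_ : 2 rr (out of 4)
Genotype classes (out of 4 × 4 = 16): C_R_ = 3×2 = 6; C_rr = 3×2 = 6; ccR_ = 1×2 = 2; ccrr = 1×2 = 2
Apply the phenotype rules: C_R_ (6) → red; C_rr (6) → yellow; ccR_ (2) + ccrr (2) → white
Phenotype counts (out of 16): 6 red, 6 yellow, 4 white
red: 6 out of 16 → fraction 3/8
Expected count = 3/8 × 432 = 162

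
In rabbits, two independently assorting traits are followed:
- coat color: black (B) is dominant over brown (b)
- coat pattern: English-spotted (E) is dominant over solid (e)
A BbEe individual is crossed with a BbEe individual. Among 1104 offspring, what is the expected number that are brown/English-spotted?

Dihybrid cross BbEe × BbEe — consider each gene separately:
coat color: Bb × Bb → 1 BB, 2 Bb, 1 bb → 3 B_ : 1 bb (out of 4)
coat pattern: Ee × Ee → 1 EE, 2 Ee, 1 ee → 3 E_ : 1 ee (out of 4)
Combine (counts out of 4 × 4 = 16): black/English-spotted (B_E_) = 3×3 = 9; black/solid (B_ee) = 3×1 = 3; brown/English-spotted (bbE_) = 1×3 = 3; brown/solid (bbee) = 1×1 = 1
Phenotype counts (out of 16): 9 black/English-spotted, 3 black/solid, 3 brown/English-spotted, 1 brown/solid
brown/English-spotted: 3 out of 16 → fraction 3/16
Expected count = 3/16 × 1104 = 207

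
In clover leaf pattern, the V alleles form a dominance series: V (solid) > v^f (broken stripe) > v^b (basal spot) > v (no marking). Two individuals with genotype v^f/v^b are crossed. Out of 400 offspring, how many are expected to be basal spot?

Cross: v^f/v^b × v^f/v^b
Allele dominance: V > v^f > v^b > v
Offspring genotypes: 1 v^f/v^f, 2 v^f/v^b, 1 v^b/v^b
Phenotype counts: 3 broken stripe, 1 basal spot
basal spot: 1 out of 4 → fraction 1/4
Expected count = 1/4 × 400 = 100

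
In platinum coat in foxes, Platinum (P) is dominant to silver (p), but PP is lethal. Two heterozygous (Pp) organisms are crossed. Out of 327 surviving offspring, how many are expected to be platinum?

Cross: Pp × Pp
Punnett square offspring (before lethality): 1 PP, 2 Pp, 1 pp
The PP genotype is lethal (embryos die); surviving offspring: 2 Pp, 1 pp
platinum: 2 out of 3 → fraction 2/3
Expected count = 2/3 × 327 = 218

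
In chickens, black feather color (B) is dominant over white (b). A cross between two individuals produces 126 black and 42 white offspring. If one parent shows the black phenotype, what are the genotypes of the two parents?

Observed offspring: 126 black, 42 white
The observed ratio simplifies to 3:1. White (bb) offspring appear, so each parent must contribute one b allele. The parent stated to show black carries B, so it is Bb. The other parent is then either Bb or bb: Bb × bb would give a 1:1 split, whereas Bb × Bb gives 3:1 — matching the data. So both parents are heterozygous (Bb × Bb).
Parent genotypes: Bb × Bb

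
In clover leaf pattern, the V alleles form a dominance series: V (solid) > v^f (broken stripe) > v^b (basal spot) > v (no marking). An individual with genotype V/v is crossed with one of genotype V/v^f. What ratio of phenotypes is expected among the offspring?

Cross: V/v × V/v^f
Allele dominance: V > v^f > v^b > v
Offspring genotypes: 1 V/V, 1 V/v^f, 1 V/v, 1 v^f/v
Phenotype counts: 3 solid, 1 broken stripe
Ratio: 3 solid : 1 broken stripe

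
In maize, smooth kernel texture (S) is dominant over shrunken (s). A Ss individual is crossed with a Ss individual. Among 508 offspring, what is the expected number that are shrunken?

Punnett square for Ss × Ss:
Offspring genotypes: 1 SS, 2 Ss, 1 ss
smooth: 3, shrunken: 1
shrunken: 1 out of 4 → fraction 1/4
Expected count = 1/4 × 508 = 127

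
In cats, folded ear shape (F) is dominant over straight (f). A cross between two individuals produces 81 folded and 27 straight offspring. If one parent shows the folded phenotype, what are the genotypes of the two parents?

Observed offspring: 81 folded, 27 straight
The observed ratio simplifies to 3:1. Straight (ff) offspring appear, so each parent must contribute one f allele. The parent stated to show folded carries F, so it is Ff. The other parent is then either Ff or ff: Ff × ff would give a 1:1 split, whereas Ff × Ff gives 3:1 — matching the data. So both parents are heterozygous (Ff × Ff).
Parent genotypes: Ff × Ff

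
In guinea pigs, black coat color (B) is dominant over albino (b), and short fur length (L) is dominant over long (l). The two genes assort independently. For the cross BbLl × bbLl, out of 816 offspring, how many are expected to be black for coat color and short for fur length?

Dihybrid cross BbLl × bbLl — consider each gene separately:
coat color: Bb × bb → 2 Bb, 2 bb → 2 B_ : 2 bb (out of 4)
fur length: Ll × Ll → 1 LL, 2 Ll, 1 ll → 3 L_ : 1 ll (out of 4)
Looking for: black (B_) and short (L_)
P(black) = 2/4, P(short) = 3/4
P(both) = 2/4 × 3/4 = 6/16 = 3/8
Expected count = 3/8 × 816 = 306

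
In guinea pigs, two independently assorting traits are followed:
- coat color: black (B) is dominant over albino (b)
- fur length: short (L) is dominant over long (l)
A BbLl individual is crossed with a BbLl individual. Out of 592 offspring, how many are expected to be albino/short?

Dihybrid cross BbLl × BbLl — consider each gene separately:
coat color: Bb × Bb → 1 BB, 2 Bb, 1 bb → 3 B_ : 1 bb (out of 4)
fur length: Ll × Ll → 1 LL, 2 Ll, 1 ll → 3 L_ : 1 ll (out of 4)
Combine (counts out of 4 × 4 = 16): black/short (B_L_) = 3×3 = 9; black/long (B_ll) = 3×1 = 3; albino/short (bbL_) = 1×3 = 3; albino/long (bbll) = 1×1 = 1
Phenotype counts (out of 16): 9 black/short, 3 black/long, 3 albino/short, 1 albino/long
albino/short: 3 out of 16 → fraction 3/16
Expected count = 3/16 × 592 = 111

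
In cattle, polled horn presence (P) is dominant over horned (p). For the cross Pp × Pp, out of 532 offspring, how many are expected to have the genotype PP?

Punnett square for Pp × Pp:
Offspring genotypes: 1 PP, 2 Pp, 1 pp
Total offspring: 4
Count with target: 1
Probability: 1/4
Expected count = 1/4 × 532 = 133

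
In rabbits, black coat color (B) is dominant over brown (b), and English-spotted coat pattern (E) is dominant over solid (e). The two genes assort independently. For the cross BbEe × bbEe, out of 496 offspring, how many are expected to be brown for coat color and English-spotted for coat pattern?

Dihybrid cross BbEe × bbEe — consider each gene separately:
coat color: Bb × bb → 2 Bb, 2 bb → 2 B_ : 2 bb (out of 4)
coat pattern: Ee × Ee → 1 EE, 2 Ee, 1 ee → 3 E_ : 1 ee (out of 4)
Looking for: brown (bb) and English-spotted (E_)
P(brown) = 2/4, P(English-spotted) = 3/4
P(both) = 2/4 × 3/4 = 6/16 = 3/8
Expected count = 3/8 × 496 = 186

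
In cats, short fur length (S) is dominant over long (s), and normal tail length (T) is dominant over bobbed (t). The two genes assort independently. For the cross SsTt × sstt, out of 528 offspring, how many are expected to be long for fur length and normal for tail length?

Dihybrid cross SsTt × sstt — consider each gene separately:
fur length: Ss × ss → 2 Ss, 2 ss → 2 S_ : 2 ss (out of 4)
tail length: Tt × tt → 2 Tt, 2 tt → 2 T_ : 2 tt (out of 4)
Looking for: long (ss) and normal (T_)
P(long) = 2/4, P(normal) = 2/4
P(both) = 2/4 × 2/4 = 4/16 = 1/4
Expected count = 1/4 × 528 = 132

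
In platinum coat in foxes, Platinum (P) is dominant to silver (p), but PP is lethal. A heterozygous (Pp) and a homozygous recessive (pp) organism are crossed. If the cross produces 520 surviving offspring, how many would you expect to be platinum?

Cross: Pp × pp
Punnett square offspring (before lethality): 2 Pp, 2 pp
No PP offspring are produced in this cross.
platinum: 2 out of 4 → fraction 1/2
Expected count = 1/2 × 520 = 260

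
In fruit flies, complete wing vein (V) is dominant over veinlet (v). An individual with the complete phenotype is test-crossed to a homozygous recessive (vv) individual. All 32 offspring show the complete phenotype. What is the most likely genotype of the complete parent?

Test cross: ? × vv
All offspring are complete.
If the unknown parent were heterozygous (Vv), about half of 32 offspring would be veinlet; none are. The unknown parent is most likely homozygous dominant (VV).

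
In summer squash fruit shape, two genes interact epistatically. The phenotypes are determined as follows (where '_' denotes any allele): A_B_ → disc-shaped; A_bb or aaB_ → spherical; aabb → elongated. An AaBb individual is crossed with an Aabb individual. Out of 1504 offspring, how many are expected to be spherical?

Cross: AaBb × Aabb — consider each gene separately:
A gene: Aa × Aa → 1 AA, 2 Aa, 1 aa → 3 A_ : 1 aa (out of 4)
B gene: Bb × bb → 2 Bb, 2 bb → 2 B_ : 2 bb (out of 4)
Genotype classes (out of 4 × 4 = 16): A_B_ = 3×2 = 6; A_bb = 3×2 = 6; aaB_ = 1×2 = 2; aabb = 1×2 = 2
Apply the phenotype rules: A_B_ (6) → disc-shaped; A_bb (6) + aaB_ (2) → spherical; aabb (2) → elongated
Phenotype counts (out of 16): 6 disc-shaped, 8 spherical, 2 elongated
spherical: 8 out of 16 → fraction 1/2
Expected count = 1/2 × 1504 = 752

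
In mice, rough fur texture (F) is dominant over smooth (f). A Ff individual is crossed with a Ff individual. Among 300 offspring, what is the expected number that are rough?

Punnett square for Ff × Ff:
Offspring genotypes: 1 FF, 2 Ff, 1 ff
rough: 3, smooth: 1
rough: 3 out of 4 → fraction 3/4
Expected count = 3/4 × 300 = 225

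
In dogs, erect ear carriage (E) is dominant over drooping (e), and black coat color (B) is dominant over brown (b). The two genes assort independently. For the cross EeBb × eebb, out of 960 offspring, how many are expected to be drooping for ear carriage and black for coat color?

Dihybrid cross EeBb × eebb — consider each gene separately:
ear carriage: Ee × ee → 2 Ee, 2 ee → 2 E_ : 2 ee (out of 4)
coat color: Bb × bb → 2 Bb, 2 bb → 2 B_ : 2 bb (out of 4)
Looking for: drooping (ee) and black (B_)
P(drooping) = 2/4, P(black) = 2/4
P(both) = 2/4 × 2/4 = 4/16 = 1/4
Expected count = 1/4 × 960 = 240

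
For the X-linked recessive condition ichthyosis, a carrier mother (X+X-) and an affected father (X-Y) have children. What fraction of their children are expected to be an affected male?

Cross: X+X- × X-Y
Offspring: 1 X+X-, 1 X+Y, 1 X-X-, 1 X-Y
Probability of an affected male: 1/4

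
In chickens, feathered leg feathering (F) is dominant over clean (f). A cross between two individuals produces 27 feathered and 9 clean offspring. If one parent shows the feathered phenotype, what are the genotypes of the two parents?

Observed offspring: 27 feathered, 9 clean
The observed ratio simplifies to 3:1. Clean (ff) offspring appear, so each parent must contribute one f allele. The parent stated to show feathered carries F, so it is Ff. The other parent is then either Ff or ff: Ff × ff would give a 1:1 split, whereas Ff × Ff gives 3:1 — matching the data. So both parents are heterozygous (Ff × Ff).
Parent genotypes: Ff × Ff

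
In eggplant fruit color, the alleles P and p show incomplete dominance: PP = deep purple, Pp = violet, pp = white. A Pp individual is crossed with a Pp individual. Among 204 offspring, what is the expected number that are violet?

Punnett square for Pp × Pp:
Offspring genotypes: 1 PP, 2 Pp, 1 pp
Phenotype counts: 1 deep purple, 2 violet, 1 white
violet: 2 out of 4 → fraction 1/2
Expected count = 1/2 × 204 = 102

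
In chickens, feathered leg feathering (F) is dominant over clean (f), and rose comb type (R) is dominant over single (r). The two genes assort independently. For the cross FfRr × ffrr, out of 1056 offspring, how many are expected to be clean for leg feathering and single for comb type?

Dihybrid cross FfRr × ffrr — consider each gene separately:
leg feathering: Ff × ff → 2 Ff, 2 ff → 2 F_ : 2 ff (out of 4)
comb type: Rr × rr → 2 Rr, 2 rr → 2 R_ : 2 rr (out of 4)
Looking for: clean (ff) and single (rr)
P(clean) = 2/4, P(single) = 2/4
P(both) = 2/4 × 2/4 = 4/16 = 1/4
Expected count = 1/4 × 1056 = 264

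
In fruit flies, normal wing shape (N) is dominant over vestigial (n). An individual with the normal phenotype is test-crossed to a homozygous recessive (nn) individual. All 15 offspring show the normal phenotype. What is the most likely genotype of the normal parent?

Test cross: ? × nn
All offspring are normal.
If the unknown parent were heterozygous (Nn), about half of 15 offspring would be vestigial; none are. The unknown parent is most likely homozygous dominant (NN).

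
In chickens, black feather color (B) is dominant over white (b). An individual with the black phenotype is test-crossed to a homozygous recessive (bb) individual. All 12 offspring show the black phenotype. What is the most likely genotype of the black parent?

Test cross: ? × bb
All offspring are black.
If the unknown parent were heterozygous (Bb), about half of 12 offspring would be white; none are. The unknown parent is most likely homozygous dominant (BB).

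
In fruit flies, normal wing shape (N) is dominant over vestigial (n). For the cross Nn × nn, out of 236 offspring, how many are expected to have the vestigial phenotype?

Punnett square for Nn × nn:
Offspring genotypes: 2 Nn, 2 nn
Total offspring: 4
Count with target: 2
Probability: 2/4 = 1/2
Expected count = 1/2 × 236 = 118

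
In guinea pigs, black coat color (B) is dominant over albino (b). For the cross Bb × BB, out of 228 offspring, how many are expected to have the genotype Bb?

Punnett square for Bb × BB:
Offspring genotypes: 2 BB, 2 Bb
Total offspring: 4
Count with target: 2
Probability: 2/4 = 1/2
Expected count = 1/2 × 228 = 114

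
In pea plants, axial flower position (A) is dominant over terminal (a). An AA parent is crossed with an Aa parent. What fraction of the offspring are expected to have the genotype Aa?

Punnett square for AA × Aa:
Offspring genotypes: 2 AA, 2 Aa
Total offspring: 4
Count with target: 2
Probability: 2/4 = 1/2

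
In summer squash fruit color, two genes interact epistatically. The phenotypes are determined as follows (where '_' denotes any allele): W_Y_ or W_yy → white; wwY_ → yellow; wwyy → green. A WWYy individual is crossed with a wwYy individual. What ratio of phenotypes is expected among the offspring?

Cross: WWYy × wwYy — consider each gene separately:
W gene: WW × ww → 4 Ww → 4 W_ (out of 4)
Y gene: Yy × Yy → 1 YY, 2 Yy, 1 yy → 3 Y_ : 1 yy (out of 4)
Genotype classes (out of 4 × 4 = 16): W_Y_ = 4×3 = 12; W_yy = 4×1 = 4
Apply the phenotype rules: W_Y_ (12) + W_yy (4) → white
Phenotype counts (out of 16): 16 white
Ratio: all white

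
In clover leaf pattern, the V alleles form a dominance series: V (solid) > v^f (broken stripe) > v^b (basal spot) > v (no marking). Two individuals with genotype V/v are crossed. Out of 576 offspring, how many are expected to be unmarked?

Cross: V/v × V/v
Allele dominance: V > v^f > v^b > v
Offspring genotypes: 1 V/V, 2 V/v, 1 v/v
Phenotype counts: 3 solid, 1 unmarked
unmarked: 1 out of 4 → fraction 1/4
Expected count = 1/4 × 576 = 144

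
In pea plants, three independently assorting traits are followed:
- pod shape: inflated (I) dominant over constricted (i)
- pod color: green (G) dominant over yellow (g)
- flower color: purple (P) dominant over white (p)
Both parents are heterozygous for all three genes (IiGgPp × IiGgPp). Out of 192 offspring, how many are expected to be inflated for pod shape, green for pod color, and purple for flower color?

Trihybrid cross: IiGgPp × IiGgPp
Each trait segregates independently with a 3:1 phenotypic ratio, so each gene contributes 3/4 (dominant) or 1/4 (recessive).
Target: inflated (pod shape), green (pod color), purple (flower color)
Probability = product of independent per-trait probabilities
= 3/4 × 3/4 × 3/4 = 27/64
Expected count = 27/64 × 192 = 81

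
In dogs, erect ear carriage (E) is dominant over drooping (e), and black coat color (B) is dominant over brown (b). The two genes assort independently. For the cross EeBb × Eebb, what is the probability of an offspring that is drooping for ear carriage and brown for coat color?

Dihybrid cross EeBb × Eebb — consider each gene separately:
ear carriage: Ee × Ee → 1 EE, 2 Ee, 1 ee → 3 E_ : 1 ee (out of 4)
coat color: Bb × bb → 2 Bb, 2 bb → 2 B_ : 2 bb (out of 4)
Looking for: drooping (ee) and brown (bb)
P(drooping) = 1/4, P(brown) = 2/4
P(both) = 1/4 × 2/4 = 2/16 = 1/8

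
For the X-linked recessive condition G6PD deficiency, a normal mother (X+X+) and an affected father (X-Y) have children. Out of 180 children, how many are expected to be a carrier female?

Cross: X+X+ × X-Y
Offspring: 2 X+X-, 2 X+Y
Probability of a carrier female: 2/4 = 1/2
Expected count = 1/2 × 180 = 90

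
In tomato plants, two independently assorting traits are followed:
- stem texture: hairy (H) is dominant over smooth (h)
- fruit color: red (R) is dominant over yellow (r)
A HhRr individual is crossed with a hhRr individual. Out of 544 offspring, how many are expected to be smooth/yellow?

Dihybrid cross HhRr × hhRr — consider each gene separately:
stem texture: Hh × hh → 2 Hh, 2 hh → 2 H_ : 2 hh (out of 4)
fruit color: Rr × Rr → 1 RR, 2 Rr, 1 rr → 3 R_ : 1 rr (out of 4)
Combine (counts out of 4 × 4 = 16): hairy/red (H_R_) = 2×3 = 6; hairy/yellow (H_rr) = 2×1 = 2; smooth/red (hhR_) = 2×3 = 6; smooth/yellow (hhrr) = 2×1 = 2
Phenotype counts (out of 16): 6 hairy/red, 2 hairy/yellow, 6 smooth/red, 2 smooth/yellow
smooth/yellow: 2 out of 16 → fraction 1/8
Expected count = 1/8 × 544 = 68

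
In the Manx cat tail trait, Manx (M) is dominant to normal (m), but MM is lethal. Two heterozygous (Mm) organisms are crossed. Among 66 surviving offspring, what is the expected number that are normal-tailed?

Cross: Mm × Mm
Punnett square offspring (before lethality): 1 MM, 2 Mm, 1 mm
The MM genotype is lethal (embryos die); surviving offspring: 2 Mm, 1 mm
normal-tailed: 1 out of 3 → fraction 1/3
Expected count = 1/3 × 66 = 22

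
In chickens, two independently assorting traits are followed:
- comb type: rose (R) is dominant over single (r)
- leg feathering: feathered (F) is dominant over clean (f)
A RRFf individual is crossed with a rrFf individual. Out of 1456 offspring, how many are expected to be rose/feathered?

Dihybrid cross RRFf × rrFf — consider each gene separately:
comb type: RR × rr → 4 Rr → 4 R_ (out of 4)
leg feathering: Ff × Ff → 1 FF, 2 Ff, 1 ff → 3 F_ : 1 ff (out of 4)
Combine (counts out of 4 × 4 = 16): rose/feathered (R_F_) = 4×3 = 12; rose/clean (R_ff) = 4×1 = 4
Phenotype counts (out of 16): 12 rose/feathered, 4 rose/clean
rose/feathered: 12 out of 16 → fraction 3/4
Expected count = 3/4 × 1456 = 1092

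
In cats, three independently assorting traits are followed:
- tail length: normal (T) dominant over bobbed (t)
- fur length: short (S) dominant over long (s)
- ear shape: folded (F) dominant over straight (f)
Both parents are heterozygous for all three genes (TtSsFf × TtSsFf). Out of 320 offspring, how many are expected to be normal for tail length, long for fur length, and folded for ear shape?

Trihybrid cross: TtSsFf × TtSsFf
Each trait segregates independently with a 3:1 phenotypic ratio, so each gene contributes 3/4 (dominant) or 1/4 (recessive).
Target: normal (tail length), long (fur length), folded (ear shape)
Probability = product of independent per-trait probabilities
= 3/4 × 1/4 × 3/4 = 9/64
Expected count = 9/64 × 320 = 45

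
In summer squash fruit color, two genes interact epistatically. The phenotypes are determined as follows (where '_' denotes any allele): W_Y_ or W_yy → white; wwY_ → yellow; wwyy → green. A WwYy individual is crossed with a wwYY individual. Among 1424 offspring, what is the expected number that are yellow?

Cross: WwYy × wwYY — consider each gene separately:
W gene: Ww × ww → 2 Ww, 2 ww → 2 W_ : 2 ww (out of 4)
Y gene: Yy × YY → 2 YY, 2 Yy → 4 Y_ (out of 4)
Genotype classes (out of 4 × 4 = 16): W_Y_ = 2×4 = 8; wwY_ = 2×4 = 8
Apply the phenotype rules: W_Y_ (8) → white; wwY_ (8) → yellow
Phenotype counts (out of 16): 8 white, 8 yellow
yellow: 8 out of 16 → fraction 1/2
Expected count = 1/2 × 1424 = 712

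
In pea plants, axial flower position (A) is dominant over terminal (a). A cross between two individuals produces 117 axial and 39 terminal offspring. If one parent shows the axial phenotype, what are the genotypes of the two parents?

Observed offspring: 117 axial, 39 terminal
The observed ratio simplifies to 3:1. Terminal (aa) offspring appear, so each parent must contribute one a allele. The parent stated to show axial carries A, so it is Aa. The other parent is then either Aa or aa: Aa × aa would give a 1:1 split, whereas Aa × Aa gives 3:1 — matching the data. So both parents are heterozygous (Aa × Aa).
Parent genotypes: Aa × Aa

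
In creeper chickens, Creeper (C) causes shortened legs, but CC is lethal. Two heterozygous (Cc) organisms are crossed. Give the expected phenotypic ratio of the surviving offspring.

Cross: Cc × Cc
Punnett square offspring (before lethality): 1 CC, 2 Cc, 1 cc
The CC genotype is lethal (embryos die); surviving offspring: 2 Cc, 1 cc
Ratio: 2 creeper : 1 normal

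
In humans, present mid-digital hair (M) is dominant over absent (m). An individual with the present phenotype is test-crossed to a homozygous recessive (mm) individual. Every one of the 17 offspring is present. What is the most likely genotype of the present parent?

Test cross: ? × mm
All offspring are present.
If the unknown parent were heterozygous (Mm), about half of 17 offspring would be absent; none are. The unknown parent is most likely homozygous dominant (MM).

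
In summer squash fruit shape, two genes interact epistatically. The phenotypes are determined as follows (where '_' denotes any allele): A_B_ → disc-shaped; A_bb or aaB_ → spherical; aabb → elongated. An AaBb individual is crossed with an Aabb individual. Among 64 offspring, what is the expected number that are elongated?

Cross: AaBb × Aabb — consider each gene separately:
A gene: Aa × Aa → 1 AA, 2 Aa, 1 aa → 3 A_ : 1 aa (out of 4)
B gene: Bb × bb → 2 Bb, 2 bb → 2 B_ : 2 bb (out of 4)
Genotype classes (out of 4 × 4 = 16): A_B_ = 3×2 = 6; A_bb = 3×2 = 6; aaB_ = 1×2 = 2; aabb = 1×2 = 2
Apply the phenotype rules: A_B_ (6) → disc-shaped; A_bb (6) + aaB_ (2) → spherical; aabb (2) → elongated
Phenotype counts (out of 16): 6 disc-shaped, 8 spherical, 2 elongated
elongated: 2 out of 16 → fraction 1/8
Expected count = 1/8 × 64 = 8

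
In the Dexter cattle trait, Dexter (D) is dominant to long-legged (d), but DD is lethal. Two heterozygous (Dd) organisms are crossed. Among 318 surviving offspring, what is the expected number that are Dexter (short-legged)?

Cross: Dd × Dd
Punnett square offspring (before lethality): 1 DD, 2 Dd, 1 dd
The DD genotype is lethal (embryos die); surviving offspring: 2 Dd, 1 dd
Dexter (short-legged): 2 out of 3 → fraction 2/3
Expected count = 2/3 × 318 = 212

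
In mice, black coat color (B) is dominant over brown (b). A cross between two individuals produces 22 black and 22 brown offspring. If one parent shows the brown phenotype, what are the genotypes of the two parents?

Observed offspring: 22 black, 22 brown
The observed ratio simplifies to 1:1. One parent shows brown, so its genotype must be bb. A 1:1 offspring split requires the other parent to be heterozygous (Bb).
Parent genotypes: bb × Bb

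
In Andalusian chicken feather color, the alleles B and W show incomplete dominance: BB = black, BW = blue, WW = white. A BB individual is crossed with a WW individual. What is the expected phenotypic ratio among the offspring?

Punnett square for BB × WW:
Offspring genotypes: 4 BW
Phenotype counts: 4 blue
Ratio: all blue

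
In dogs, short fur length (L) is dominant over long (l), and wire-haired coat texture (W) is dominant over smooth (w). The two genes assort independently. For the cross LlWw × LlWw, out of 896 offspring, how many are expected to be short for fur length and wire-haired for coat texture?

Dihybrid cross LlWw × LlWw — consider each gene separately:
fur length: Ll × Ll → 1 LL, 2 Ll, 1 ll → 3 L_ : 1 ll (out of 4)
coat texture: Ww × Ww → 1 WW, 2 Ww, 1 ww → 3 W_ : 1 ww (out of 4)
Looking for: short (L_) and wire-haired (W_)
P(short) = 3/4, P(wire-haired) = 3/4
P(both) = 3/4 × 3/4 = 9/16
Expected count = 9/16 × 896 = 504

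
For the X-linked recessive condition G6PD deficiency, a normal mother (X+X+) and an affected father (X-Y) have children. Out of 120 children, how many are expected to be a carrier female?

Cross: X+X+ × X-Y
Offspring: 2 X+X-, 2 X+Y
Probability of a carrier female: 2/4 = 1/2
Expected count = 1/2 × 120 = 60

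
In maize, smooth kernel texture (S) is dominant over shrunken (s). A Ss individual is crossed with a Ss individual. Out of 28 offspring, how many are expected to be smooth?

Punnett square for Ss × Ss:
Offspring genotypes: 1 SS, 2 Ss, 1 ss
smooth: 3, shrunken: 1
smooth: 3 out of 4 → fraction 3/4
Expected count = 3/4 × 28 = 21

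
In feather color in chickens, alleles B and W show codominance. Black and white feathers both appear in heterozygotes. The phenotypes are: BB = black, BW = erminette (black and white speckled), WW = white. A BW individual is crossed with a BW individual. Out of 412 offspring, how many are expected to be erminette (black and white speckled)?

Punnett square for BW × BW:
Offspring genotypes: 1 BB, 2 BW, 1 WW
Phenotype counts: 1 black, 2 erminette (black and white speckled), 1 white
erminette (black and white speckled): 2 out of 4 → fraction 1/2
Expected count = 1/2 × 412 = 206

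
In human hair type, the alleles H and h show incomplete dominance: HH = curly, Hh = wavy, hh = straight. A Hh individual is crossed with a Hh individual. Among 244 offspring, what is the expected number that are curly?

Punnett square for Hh × Hh:
Offspring genotypes: 1 HH, 2 Hh, 1 hh
Phenotype counts: 1 curly, 2 wavy, 1 straight
curly: 1 out of 4 → fraction 1/4
Expected count = 1/4 × 244 = 61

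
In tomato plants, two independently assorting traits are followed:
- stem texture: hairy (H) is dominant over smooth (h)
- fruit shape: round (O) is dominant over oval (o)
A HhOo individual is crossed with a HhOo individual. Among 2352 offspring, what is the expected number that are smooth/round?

Dihybrid cross HhOo × HhOo — consider each gene separately:
stem texture: Hh × Hh → 1 HH, 2 Hh, 1 hh → 3 H_ : 1 hh (out of 4)
fruit shape: Oo × Oo → 1 OO, 2 Oo, 1 oo → 3 O_ : 1 oo (out of 4)
Combine (counts out of 4 × 4 = 16): hairy/round (H_O_) = 3×3 = 9; hairy/oval (H_oo) = 3×1 = 3; smooth/round (hhO_) = 1×3 = 3; smooth/oval (hhoo) = 1×1 = 1
Phenotype counts (out of 16): 9 hairy/round, 3 hairy/oval, 3 smooth/round, 1 smooth/oval
smooth/round: 3 out of 16 → fraction 3/16
Expected count = 3/16 × 2352 = 441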